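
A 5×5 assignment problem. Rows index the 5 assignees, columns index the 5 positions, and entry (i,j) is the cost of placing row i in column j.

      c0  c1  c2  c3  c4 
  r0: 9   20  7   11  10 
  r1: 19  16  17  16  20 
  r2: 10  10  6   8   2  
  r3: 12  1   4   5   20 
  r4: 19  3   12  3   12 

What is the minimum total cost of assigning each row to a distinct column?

one of 2 optimal assignments: row0→col0 (cost 9), row1→col2 (cost 17), row2→col4 (cost 2), row3→col1 (cost 1), row4→col3 (cost 3)
total = 9 + 17 + 2 + 1 + 3 = 32

Minimum assignment cost: 32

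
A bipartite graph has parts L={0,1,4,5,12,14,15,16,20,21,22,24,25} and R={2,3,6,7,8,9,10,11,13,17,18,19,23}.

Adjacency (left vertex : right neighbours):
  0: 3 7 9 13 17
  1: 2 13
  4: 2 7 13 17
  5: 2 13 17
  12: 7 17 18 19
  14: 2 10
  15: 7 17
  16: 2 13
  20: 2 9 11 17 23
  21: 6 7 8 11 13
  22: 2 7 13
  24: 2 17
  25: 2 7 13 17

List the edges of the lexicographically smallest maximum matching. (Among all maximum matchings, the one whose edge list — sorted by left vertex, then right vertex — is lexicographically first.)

|M| = 9 (so the lex-smallest maximum matching has 9 edges)
process left vertices in ascending order; for each, take the smallest-labelled available neighbour that still permits 9 edges overall, or leave it unmatched if none does
lex-smallest matching: {0-3, 1-2, 4-7, 5-13, 12-18, 14-10, 15-17, 20-9, 21-6}

Lex-smallest maximum matching: {(0,3), (1,2), (4,7), (5,13), (12,18), (14,10), (15,17), (20,9), (21,6)}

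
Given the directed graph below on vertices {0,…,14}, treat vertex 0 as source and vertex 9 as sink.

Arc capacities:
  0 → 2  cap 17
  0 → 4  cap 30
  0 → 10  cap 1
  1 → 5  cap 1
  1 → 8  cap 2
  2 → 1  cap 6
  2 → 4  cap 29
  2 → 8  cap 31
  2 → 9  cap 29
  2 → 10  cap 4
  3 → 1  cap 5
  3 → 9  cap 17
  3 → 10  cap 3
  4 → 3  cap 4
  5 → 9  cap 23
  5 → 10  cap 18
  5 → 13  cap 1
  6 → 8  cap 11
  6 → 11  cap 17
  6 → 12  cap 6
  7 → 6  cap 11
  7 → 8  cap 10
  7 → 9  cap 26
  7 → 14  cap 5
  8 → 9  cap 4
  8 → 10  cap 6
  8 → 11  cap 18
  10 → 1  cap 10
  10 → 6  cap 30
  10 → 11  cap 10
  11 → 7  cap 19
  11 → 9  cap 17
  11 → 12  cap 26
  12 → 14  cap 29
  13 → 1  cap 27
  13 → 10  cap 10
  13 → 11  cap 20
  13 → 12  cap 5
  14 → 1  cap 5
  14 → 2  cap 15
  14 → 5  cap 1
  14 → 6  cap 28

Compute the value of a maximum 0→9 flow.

Maximum flow value: 22

augment #1: 0→2→9 bottleneck 17, total now 17
augment #2: 0→4→3→9 bottleneck 4, total now 21
augment #3: 0→10→11→9 bottleneck 1, total now 22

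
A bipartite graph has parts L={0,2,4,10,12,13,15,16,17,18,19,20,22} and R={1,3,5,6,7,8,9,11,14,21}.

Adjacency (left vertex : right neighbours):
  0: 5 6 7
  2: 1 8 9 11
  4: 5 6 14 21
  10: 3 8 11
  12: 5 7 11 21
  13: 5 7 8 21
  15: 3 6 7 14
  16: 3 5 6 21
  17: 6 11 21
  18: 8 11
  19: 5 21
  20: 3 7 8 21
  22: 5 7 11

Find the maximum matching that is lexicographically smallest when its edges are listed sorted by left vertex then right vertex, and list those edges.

Lex-smallest maximum matching: {(0,5), (2,1), (4,6), (10,3), (12,7), (13,8), (15,14), (16,21), (17,11)}

|M| = 9 (so the lex-smallest maximum matching has 9 edges)
process left vertices in ascending order; for each, take the smallest-labelled available neighbour that still permits 9 edges overall, or leave it unmatched if none does
lex-smallest matching: {0-5, 2-1, 4-6, 10-3, 12-7, 13-8, 15-14, 16-21, 17-11}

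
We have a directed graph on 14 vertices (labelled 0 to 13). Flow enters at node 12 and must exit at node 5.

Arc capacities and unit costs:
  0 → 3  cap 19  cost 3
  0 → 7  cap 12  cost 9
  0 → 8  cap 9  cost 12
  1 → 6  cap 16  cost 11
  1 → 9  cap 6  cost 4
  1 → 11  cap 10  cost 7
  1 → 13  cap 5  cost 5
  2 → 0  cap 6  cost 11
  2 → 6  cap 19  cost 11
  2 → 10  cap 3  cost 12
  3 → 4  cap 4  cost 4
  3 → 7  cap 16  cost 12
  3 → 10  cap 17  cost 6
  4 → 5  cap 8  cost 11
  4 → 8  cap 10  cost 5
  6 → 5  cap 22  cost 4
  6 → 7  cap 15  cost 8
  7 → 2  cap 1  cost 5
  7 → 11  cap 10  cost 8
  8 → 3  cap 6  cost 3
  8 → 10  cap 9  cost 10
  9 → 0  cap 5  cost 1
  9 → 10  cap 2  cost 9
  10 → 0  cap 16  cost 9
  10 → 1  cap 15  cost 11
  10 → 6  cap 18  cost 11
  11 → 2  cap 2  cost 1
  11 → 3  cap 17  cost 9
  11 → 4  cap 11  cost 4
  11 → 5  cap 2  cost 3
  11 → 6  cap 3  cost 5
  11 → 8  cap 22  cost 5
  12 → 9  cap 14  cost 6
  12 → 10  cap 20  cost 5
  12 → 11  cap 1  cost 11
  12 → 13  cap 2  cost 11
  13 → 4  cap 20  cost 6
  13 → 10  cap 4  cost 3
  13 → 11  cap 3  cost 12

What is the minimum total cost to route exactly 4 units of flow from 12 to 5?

Minimum cost for 4 units: 74

shortest-cost path #1: 12→11→5 push 1 @ unit cost 14 (adds 14)
shortest-cost path #2: 12→10→6→5 push 3 @ unit cost 20 (adds 60)
total cost = 74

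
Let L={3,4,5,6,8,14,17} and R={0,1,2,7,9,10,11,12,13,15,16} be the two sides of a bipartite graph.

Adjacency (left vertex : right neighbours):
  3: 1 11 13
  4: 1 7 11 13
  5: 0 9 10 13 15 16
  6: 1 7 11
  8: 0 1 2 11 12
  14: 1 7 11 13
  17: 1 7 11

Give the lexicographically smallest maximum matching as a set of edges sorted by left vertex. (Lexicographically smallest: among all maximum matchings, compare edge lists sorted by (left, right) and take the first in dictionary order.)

Lex-smallest maximum matching: {(3,1), (4,7), (5,0), (6,11), (8,2), (14,13)}

|M| = 6 (so the lex-smallest maximum matching has 6 edges)
process left vertices in ascending order; for each, take the smallest-labelled available neighbour that still permits 6 edges overall, or leave it unmatched if none does
lex-smallest matching: {3-1, 4-7, 5-0, 6-11, 8-2, 14-13}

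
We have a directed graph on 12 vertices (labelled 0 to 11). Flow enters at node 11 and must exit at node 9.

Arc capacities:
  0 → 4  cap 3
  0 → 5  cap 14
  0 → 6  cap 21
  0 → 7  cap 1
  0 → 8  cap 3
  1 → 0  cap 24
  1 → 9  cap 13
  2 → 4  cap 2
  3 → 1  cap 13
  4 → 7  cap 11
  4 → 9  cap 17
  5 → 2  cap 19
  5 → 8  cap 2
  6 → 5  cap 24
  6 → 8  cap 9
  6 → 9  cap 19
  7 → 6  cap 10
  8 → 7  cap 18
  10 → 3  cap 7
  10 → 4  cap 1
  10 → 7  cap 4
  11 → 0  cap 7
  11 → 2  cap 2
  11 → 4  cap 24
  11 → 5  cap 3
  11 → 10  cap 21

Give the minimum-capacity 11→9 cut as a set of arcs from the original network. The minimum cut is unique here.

augment #1: 11→4→9 push 17
augment #2: 11→0→6→9 push 7
augment #3: 11→4→7→6→9 push 7
augment #4: 11→10→3→1→9 push 7
augment #5: 11→10→7→6→9 push 3
max flow = 41; residual-reachable set from 11 gives S-side
cut edges (S→T): {(4,9), (7,6), (10,3), (11,0)} total cap 41

Min-cut arcs: {(4,9), (7,6), (10,3), (11,0)} (total capacity 41)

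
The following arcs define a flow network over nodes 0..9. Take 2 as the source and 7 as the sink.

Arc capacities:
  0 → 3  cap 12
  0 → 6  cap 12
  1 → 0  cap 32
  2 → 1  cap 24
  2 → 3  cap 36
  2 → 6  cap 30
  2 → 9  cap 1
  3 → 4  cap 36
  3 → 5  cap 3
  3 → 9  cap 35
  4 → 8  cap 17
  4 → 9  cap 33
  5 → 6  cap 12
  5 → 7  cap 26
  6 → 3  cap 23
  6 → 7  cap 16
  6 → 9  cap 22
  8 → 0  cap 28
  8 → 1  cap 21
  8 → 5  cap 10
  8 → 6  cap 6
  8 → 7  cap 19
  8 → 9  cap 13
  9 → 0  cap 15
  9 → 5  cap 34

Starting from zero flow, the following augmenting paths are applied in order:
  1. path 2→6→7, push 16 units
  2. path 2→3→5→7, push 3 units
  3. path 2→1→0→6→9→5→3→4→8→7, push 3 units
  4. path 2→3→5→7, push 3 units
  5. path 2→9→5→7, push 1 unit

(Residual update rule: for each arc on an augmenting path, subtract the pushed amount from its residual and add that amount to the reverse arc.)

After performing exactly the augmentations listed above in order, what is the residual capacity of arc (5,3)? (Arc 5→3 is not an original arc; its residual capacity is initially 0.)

Residual capacity of (5,3): 3

after path 1 (2→6→7, push 16): res(5,3)=0
after path 2 (2→3→5→7, push 3): res(5,3)=3
after path 3 (2→1→0→6→9→5→3→4→8→7, push 3): res(5,3)=0
after path 4 (2→3→5→7, push 3): res(5,3)=3
after path 5 (2→9→5→7, push 1): res(5,3)=3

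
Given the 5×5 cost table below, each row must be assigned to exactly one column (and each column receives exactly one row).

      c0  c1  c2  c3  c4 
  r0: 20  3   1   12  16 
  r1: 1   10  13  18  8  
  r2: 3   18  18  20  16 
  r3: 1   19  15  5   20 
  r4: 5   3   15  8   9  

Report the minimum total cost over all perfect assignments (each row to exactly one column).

Minimum assignment cost: 20

optimal assignment: row0→col2 (cost 1), row1→col4 (cost 8), row2→col0 (cost 3), row3→col3 (cost 5), row4→col1 (cost 3)
total = 1 + 8 + 3 + 5 + 3 = 20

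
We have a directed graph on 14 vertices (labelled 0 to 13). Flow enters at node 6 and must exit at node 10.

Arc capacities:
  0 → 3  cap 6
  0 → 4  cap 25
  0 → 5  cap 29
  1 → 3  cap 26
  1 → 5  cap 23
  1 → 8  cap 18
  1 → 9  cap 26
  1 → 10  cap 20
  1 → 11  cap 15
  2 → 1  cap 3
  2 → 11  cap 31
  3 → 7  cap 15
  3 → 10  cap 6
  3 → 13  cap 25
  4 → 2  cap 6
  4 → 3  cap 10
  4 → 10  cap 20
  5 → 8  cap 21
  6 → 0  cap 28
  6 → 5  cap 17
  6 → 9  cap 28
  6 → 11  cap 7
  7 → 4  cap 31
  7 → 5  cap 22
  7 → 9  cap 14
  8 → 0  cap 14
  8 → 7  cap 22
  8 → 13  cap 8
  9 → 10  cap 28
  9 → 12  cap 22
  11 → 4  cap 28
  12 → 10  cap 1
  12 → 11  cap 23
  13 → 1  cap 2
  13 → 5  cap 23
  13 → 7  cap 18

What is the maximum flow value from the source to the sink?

Maximum flow value: 60

augment #1: 6→9→10 bottleneck 28, total now 28
augment #2: 6→0→3→10 bottleneck 6, total now 34
augment #3: 6→0→4→10 bottleneck 20, total now 54
augment #4: 6→0→4→2→1→10 bottleneck 2, total now 56
augment #5: 6→5→8→13→1→10 bottleneck 2, total now 58
augment #6: 6→11→4→2→1→10 bottleneck 1, total now 59
augment #7: 6→5→8→7→9→12→10 bottleneck 1, total now 60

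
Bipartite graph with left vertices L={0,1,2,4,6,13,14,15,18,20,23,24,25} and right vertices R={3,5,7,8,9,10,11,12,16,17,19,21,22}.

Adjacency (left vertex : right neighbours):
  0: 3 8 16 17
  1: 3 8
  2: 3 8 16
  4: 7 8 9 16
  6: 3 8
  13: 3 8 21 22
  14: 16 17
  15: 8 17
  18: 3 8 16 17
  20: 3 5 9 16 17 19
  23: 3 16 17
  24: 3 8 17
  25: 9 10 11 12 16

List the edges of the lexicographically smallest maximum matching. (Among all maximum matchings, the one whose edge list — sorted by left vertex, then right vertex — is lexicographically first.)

Lex-smallest maximum matching: {(0,3), (1,8), (2,16), (4,7), (13,21), (14,17), (20,5), (25,9)}

|M| = 8 (so the lex-smallest maximum matching has 8 edges)
process left vertices in ascending order; for each, take the smallest-labelled available neighbour that still permits 8 edges overall, or leave it unmatched if none does
lex-smallest matching: {0-3, 1-8, 2-16, 4-7, 13-21, 14-17, 20-5, 25-9}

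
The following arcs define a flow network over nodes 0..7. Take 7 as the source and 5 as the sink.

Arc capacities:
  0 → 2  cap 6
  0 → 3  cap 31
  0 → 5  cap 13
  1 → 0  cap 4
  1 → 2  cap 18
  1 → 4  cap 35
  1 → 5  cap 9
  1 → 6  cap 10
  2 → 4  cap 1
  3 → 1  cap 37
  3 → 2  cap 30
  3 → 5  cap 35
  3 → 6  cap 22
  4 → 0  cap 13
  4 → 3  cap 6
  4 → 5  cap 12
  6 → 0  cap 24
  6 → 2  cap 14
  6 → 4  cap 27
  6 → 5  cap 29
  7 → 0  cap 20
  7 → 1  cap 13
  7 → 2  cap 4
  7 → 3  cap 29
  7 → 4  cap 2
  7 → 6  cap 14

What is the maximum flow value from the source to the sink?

Maximum flow value: 79

augment #1: 7→0→5 bottleneck 13, total now 13
augment #2: 7→1→5 bottleneck 9, total now 22
augment #3: 7→3→5 bottleneck 29, total now 51
augment #4: 7→4→5 bottleneck 2, total now 53
augment #5: 7→6→5 bottleneck 14, total now 67
augment #6: 7→0→3→5 bottleneck 6, total now 73
augment #7: 7→1→4→5 bottleneck 4, total now 77
augment #8: 7→2→4→5 bottleneck 1, total now 78
augment #9: 7→0→3→6→5 bottleneck 1, total now 79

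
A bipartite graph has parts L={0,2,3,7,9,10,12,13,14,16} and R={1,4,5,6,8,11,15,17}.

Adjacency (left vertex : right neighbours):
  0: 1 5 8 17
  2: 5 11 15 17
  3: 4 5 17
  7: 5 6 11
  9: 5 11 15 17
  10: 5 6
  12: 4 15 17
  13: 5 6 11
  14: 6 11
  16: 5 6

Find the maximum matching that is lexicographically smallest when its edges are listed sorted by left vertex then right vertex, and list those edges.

|M| = 7 (so the lex-smallest maximum matching has 7 edges)
process left vertices in ascending order; for each, take the smallest-labelled available neighbour that still permits 7 edges overall, or leave it unmatched if none does
lex-smallest matching: {0-1, 2-5, 3-4, 7-6, 9-15, 12-17, 13-11}

Lex-smallest maximum matching: {(0,1), (2,5), (3,4), (7,6), (9,15), (12,17), (13,11)}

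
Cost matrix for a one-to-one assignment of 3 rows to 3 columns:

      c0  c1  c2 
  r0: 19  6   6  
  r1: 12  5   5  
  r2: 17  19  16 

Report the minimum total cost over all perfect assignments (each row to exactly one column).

one of 2 optimal assignments: row0→col1 (cost 6), row1→col2 (cost 5), row2→col0 (cost 17)
total = 6 + 5 + 17 = 28

Minimum assignment cost: 28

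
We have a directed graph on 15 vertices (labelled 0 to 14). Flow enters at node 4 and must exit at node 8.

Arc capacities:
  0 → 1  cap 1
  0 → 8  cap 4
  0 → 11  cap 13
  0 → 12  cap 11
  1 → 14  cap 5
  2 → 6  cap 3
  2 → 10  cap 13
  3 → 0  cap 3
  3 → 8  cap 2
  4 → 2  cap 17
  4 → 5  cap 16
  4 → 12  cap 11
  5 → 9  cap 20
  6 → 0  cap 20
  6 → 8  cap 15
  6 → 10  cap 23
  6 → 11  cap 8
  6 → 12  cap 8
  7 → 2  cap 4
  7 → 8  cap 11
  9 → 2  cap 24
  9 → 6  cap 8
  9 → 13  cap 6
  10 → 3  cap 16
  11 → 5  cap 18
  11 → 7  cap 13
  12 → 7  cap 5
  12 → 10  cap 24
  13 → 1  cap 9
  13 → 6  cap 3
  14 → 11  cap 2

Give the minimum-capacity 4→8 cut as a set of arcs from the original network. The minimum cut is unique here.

Min-cut arcs: {(2,6), (3,0), (3,8), (9,6), (12,7), (13,6), (14,11)} (total capacity 26)

augment #1: 4→2→6→8 push 3
augment #2: 4→12→7→8 push 5
augment #3: 4→2→10→3→8 push 2
augment #4: 4→5→9→6→8 push 8
augment #5: 4→2→10→3→0→8 push 3
augment #6: 4→5→9→13→6→8 push 3
augment #7: 4→5→9→13→1→14→11→7→8 push 2
max flow = 26; residual-reachable set from 4 gives S-side
cut edges (S→T): {(2,6), (3,0), (3,8), (9,6), (12,7), (13,6), (14,11)} total cap 26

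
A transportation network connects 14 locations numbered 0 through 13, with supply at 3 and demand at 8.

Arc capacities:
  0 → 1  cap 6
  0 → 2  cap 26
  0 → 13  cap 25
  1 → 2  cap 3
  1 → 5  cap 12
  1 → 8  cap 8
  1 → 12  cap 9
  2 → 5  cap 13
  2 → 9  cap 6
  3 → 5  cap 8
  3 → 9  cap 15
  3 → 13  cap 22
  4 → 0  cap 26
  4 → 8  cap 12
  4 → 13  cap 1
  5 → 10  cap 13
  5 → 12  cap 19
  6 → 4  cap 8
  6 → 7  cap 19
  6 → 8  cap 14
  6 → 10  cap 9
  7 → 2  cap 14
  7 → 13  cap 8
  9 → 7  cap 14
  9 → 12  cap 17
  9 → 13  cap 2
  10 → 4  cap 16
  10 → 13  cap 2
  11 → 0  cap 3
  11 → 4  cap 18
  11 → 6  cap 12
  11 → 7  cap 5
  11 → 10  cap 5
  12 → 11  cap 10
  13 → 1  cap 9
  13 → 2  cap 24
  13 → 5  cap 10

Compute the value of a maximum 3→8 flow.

Maximum flow value: 30

augment #1: 3→13→1→8 bottleneck 8, total now 8
augment #2: 3→5→10→4→8 bottleneck 8, total now 16
augment #3: 3→9→12→11→4→8 bottleneck 4, total now 20
augment #4: 3→9→12→11→6→8 bottleneck 6, total now 26
augment #5: 3→13→5→10→4→11→6→8 bottleneck 4, total now 30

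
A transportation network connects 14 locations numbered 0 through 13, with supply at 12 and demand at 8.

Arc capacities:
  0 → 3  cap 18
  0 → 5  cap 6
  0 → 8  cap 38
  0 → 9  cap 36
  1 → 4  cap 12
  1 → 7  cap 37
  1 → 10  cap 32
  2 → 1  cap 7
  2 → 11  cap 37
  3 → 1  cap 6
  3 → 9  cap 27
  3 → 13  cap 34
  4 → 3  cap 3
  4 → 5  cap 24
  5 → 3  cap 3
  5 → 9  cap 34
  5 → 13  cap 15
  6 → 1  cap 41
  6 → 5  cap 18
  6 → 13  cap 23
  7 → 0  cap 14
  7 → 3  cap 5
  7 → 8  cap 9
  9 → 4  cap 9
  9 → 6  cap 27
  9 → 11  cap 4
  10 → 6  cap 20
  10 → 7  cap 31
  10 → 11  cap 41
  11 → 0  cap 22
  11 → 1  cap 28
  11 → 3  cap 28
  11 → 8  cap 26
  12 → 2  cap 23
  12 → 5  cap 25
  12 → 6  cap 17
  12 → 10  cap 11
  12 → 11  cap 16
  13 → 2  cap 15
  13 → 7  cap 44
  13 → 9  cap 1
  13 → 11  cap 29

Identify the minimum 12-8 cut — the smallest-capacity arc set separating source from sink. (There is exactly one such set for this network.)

Min-cut arcs: {(7,0), (7,8), (11,0), (11,8)} (total capacity 71)

augment #1: 12→11→8 push 16
augment #2: 12→2→11→8 push 10
augment #3: 12→10→7→8 push 9
augment #4: 12→2→11→0→8 push 13
augment #5: 12→10→7→0→8 push 2
augment #6: 12→5→9→11→0→8 push 4
augment #7: 12→5→13→7→0→8 push 12
augment #8: 12→5→13→11→0→8 push 3
augment #9: 12→6→13→11→0→8 push 2
max flow = 71; residual-reachable set from 12 gives S-side
cut edges (S→T): {(7,0), (7,8), (11,0), (11,8)} total cap 71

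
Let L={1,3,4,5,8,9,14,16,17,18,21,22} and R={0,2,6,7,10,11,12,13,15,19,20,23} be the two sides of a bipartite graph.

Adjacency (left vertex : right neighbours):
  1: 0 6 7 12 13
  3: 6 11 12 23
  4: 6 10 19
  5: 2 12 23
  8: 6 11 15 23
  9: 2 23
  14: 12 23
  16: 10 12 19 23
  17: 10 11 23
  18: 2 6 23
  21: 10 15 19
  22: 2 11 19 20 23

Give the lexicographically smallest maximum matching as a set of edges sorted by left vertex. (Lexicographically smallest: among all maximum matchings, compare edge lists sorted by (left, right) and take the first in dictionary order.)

Lex-smallest maximum matching: {(1,0), (3,6), (4,10), (5,2), (8,11), (9,23), (14,12), (16,19), (21,15), (22,20)}

|M| = 10 (so the lex-smallest maximum matching has 10 edges)
process left vertices in ascending order; for each, take the smallest-labelled available neighbour that still permits 10 edges overall, or leave it unmatched if none does
lex-smallest matching: {1-0, 3-6, 4-10, 5-2, 8-11, 9-23, 14-12, 16-19, 21-15, 22-20}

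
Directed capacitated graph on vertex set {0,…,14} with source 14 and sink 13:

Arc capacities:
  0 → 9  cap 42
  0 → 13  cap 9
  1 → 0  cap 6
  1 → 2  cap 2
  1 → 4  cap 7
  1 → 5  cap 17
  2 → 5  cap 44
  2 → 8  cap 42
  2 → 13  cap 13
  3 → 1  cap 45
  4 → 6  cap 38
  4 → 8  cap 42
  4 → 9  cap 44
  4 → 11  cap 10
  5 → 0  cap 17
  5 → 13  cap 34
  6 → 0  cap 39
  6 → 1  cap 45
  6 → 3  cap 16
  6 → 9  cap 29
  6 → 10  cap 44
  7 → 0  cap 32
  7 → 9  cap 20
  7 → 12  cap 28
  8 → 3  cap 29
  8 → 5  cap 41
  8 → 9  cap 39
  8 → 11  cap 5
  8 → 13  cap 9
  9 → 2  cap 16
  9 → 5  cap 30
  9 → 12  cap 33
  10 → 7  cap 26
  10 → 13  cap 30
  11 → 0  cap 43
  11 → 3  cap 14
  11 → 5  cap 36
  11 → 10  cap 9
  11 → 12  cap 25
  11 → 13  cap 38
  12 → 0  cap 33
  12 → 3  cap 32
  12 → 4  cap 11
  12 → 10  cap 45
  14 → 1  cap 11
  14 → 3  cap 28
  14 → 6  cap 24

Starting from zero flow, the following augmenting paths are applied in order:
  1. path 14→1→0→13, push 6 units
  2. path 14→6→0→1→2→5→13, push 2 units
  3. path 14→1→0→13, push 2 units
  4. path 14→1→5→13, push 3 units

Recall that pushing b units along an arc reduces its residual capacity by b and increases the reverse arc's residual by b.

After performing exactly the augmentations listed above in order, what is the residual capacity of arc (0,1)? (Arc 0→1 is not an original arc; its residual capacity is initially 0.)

Residual capacity of (0,1): 6

after path 1 (14→1→0→13, push 6): res(0,1)=6
after path 2 (14→6→0→1→2→5→13, push 2): res(0,1)=4
after path 3 (14→1→0→13, push 2): res(0,1)=6
after path 4 (14→1→5→13, push 3): res(0,1)=6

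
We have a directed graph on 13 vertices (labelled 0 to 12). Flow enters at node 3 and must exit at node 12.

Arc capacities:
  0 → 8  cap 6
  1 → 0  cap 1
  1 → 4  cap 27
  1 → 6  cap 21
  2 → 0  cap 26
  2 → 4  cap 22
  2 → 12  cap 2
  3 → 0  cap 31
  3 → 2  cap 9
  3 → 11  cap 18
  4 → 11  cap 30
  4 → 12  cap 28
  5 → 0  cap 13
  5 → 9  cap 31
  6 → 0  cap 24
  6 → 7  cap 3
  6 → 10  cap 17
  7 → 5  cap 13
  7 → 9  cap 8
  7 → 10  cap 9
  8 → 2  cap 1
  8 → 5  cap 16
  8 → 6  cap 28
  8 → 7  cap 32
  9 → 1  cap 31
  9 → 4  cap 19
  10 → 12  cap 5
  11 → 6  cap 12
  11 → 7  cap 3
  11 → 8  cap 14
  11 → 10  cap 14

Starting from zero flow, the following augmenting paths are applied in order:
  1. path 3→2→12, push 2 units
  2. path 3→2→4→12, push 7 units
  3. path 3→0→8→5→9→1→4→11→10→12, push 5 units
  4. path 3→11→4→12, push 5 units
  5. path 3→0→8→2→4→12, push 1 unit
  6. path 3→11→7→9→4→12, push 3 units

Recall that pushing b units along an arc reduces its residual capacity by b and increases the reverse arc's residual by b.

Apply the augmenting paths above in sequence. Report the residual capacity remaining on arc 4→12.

Residual capacity of (4,12): 12

after path 1 (3→2→12, push 2): res(4,12)=28
after path 2 (3→2→4→12, push 7): res(4,12)=21
after path 3 (3→0→8→5→9→1→4→11→10→12, push 5): res(4,12)=21
after path 4 (3→11→4→12, push 5): res(4,12)=16
after path 5 (3→0→8→2→4→12, push 1): res(4,12)=15
after path 6 (3→11→7→9→4→12, push 3): res(4,12)=12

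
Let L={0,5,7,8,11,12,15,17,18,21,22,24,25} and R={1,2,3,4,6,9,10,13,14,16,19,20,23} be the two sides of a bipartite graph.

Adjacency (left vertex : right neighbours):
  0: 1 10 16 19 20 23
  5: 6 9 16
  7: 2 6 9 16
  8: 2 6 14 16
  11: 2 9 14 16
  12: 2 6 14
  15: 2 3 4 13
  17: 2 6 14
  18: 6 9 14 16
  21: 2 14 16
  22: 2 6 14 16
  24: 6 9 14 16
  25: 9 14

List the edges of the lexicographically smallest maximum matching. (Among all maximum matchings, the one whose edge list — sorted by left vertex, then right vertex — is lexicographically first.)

Lex-smallest maximum matching: {(0,1), (5,6), (7,2), (8,14), (11,9), (15,3), (18,16)}

|M| = 7 (so the lex-smallest maximum matching has 7 edges)
process left vertices in ascending order; for each, take the smallest-labelled available neighbour that still permits 7 edges overall, or leave it unmatched if none does
lex-smallest matching: {0-1, 5-6, 7-2, 8-14, 11-9, 15-3, 18-16}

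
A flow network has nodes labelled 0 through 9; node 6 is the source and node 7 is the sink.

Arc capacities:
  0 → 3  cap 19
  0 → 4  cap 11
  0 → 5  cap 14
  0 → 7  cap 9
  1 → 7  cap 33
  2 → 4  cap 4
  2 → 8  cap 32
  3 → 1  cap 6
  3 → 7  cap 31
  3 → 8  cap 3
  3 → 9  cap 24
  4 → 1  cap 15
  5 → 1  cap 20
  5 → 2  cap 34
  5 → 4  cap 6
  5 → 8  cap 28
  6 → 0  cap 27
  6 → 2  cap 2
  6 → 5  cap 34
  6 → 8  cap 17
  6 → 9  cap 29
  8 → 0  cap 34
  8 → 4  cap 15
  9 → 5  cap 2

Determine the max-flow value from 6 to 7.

Maximum flow value: 61

augment #1: 6→0→7 bottleneck 9, total now 9
augment #2: 6→0→3→7 bottleneck 18, total now 27
augment #3: 6→5→1→7 bottleneck 20, total now 47
augment #4: 6→2→4→1→7 bottleneck 2, total now 49
augment #5: 6→5→4→1→7 bottleneck 6, total now 55
augment #6: 6→8→0→3→7 bottleneck 1, total now 56
augment #7: 6→8→4→1→7 bottleneck 5, total now 61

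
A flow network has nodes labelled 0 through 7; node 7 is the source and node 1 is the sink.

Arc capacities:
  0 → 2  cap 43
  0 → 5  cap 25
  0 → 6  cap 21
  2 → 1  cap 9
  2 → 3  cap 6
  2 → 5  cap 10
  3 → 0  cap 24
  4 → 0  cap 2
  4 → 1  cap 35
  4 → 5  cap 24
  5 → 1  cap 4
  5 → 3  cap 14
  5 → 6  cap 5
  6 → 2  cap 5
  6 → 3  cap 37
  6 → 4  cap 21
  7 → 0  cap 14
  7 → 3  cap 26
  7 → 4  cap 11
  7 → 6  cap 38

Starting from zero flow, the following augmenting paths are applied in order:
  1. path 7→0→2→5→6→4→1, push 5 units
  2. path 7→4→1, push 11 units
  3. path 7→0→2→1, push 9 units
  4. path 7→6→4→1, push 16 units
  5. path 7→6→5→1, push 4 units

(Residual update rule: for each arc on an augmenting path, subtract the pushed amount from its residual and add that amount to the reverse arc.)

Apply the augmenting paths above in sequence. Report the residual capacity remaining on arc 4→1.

Residual capacity of (4,1): 3

after path 1 (7→0→2→5→6→4→1, push 5): res(4,1)=30
after path 2 (7→4→1, push 11): res(4,1)=19
after path 3 (7→0→2→1, push 9): res(4,1)=19
after path 4 (7→6→4→1, push 16): res(4,1)=3
after path 5 (7→6→5→1, push 4): res(4,1)=3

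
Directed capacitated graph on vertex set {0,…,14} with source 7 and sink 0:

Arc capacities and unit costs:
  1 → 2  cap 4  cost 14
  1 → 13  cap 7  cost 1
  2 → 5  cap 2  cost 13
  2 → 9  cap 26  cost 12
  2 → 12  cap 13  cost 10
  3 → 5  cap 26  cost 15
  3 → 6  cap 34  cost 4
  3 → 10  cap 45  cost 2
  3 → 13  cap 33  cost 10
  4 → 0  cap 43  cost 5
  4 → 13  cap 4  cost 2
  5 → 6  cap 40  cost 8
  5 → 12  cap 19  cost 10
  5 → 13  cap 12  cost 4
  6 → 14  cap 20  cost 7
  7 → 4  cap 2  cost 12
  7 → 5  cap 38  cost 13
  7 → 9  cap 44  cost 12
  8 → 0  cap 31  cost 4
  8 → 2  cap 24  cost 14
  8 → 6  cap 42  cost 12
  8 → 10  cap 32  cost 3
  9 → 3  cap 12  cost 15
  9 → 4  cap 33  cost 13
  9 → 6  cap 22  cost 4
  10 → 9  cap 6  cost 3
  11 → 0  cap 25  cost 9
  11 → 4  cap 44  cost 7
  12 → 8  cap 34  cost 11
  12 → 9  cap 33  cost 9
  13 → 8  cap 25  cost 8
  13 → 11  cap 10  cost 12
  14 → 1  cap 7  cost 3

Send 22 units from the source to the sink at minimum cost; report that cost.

Minimum cost for 22 units: 622

shortest-cost path #1: 7→4→0 push 2 @ unit cost 17 (adds 34)
shortest-cost path #2: 7→5→13→8→0 push 12 @ unit cost 29 (adds 348)
shortest-cost path #3: 7→9→4→0 push 8 @ unit cost 30 (adds 240)
total cost = 622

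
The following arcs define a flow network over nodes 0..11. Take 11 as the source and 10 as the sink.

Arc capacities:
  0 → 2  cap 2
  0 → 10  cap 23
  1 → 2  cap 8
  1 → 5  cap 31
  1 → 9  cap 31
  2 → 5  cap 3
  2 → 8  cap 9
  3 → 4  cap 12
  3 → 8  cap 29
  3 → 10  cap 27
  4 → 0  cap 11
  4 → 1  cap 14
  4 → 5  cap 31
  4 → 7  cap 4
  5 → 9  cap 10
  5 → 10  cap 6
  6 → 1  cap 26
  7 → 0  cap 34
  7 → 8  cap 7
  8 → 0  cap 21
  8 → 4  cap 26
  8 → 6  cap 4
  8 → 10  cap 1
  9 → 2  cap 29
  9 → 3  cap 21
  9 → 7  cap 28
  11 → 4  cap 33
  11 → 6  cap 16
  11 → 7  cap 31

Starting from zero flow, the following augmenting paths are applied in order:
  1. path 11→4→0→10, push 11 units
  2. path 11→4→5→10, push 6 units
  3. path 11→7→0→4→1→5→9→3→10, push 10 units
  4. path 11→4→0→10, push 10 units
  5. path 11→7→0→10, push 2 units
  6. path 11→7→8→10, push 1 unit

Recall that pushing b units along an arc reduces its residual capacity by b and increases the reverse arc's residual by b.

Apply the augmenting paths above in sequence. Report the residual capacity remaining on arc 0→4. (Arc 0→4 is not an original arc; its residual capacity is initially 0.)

after path 1 (11→4→0→10, push 11): res(0,4)=11
after path 2 (11→4→5→10, push 6): res(0,4)=11
after path 3 (11→7→0→4→1→5→9→3→10, push 10): res(0,4)=1
after path 4 (11→4→0→10, push 10): res(0,4)=11
after path 5 (11→7→0→10, push 2): res(0,4)=11
after path 6 (11→7→8→10, push 1): res(0,4)=11

Residual capacity of (0,4): 11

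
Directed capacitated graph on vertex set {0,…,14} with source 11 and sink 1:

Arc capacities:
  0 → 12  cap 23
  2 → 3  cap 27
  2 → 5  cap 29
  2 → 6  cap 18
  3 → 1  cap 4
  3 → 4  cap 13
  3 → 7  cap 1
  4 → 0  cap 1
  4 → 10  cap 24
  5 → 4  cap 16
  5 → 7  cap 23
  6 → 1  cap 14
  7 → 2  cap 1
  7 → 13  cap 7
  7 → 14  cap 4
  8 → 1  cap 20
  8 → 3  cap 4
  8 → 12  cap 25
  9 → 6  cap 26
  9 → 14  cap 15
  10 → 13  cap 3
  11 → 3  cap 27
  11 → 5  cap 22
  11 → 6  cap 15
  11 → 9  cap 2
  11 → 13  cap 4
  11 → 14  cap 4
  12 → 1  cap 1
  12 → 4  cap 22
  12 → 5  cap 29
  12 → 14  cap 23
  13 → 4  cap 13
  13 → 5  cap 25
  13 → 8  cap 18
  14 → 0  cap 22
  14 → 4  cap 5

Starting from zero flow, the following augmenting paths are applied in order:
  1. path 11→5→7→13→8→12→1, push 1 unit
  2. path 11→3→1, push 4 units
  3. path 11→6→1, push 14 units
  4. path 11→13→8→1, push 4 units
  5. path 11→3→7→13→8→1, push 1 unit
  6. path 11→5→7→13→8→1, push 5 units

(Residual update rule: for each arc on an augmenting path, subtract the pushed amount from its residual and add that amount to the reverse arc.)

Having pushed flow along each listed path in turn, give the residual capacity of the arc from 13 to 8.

Residual capacity of (13,8): 7

after path 1 (11→5→7→13→8→12→1, push 1): res(13,8)=17
after path 2 (11→3→1, push 4): res(13,8)=17
after path 3 (11→6→1, push 14): res(13,8)=17
after path 4 (11→13→8→1, push 4): res(13,8)=13
after path 5 (11→3→7→13→8→1, push 1): res(13,8)=12
after path 6 (11→5→7→13→8→1, push 5): res(13,8)=7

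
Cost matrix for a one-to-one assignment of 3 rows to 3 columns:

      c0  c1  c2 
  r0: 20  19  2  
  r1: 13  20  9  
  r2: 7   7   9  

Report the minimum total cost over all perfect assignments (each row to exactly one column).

Minimum assignment cost: 22

optimal assignment: row0→col2 (cost 2), row1→col0 (cost 13), row2→col1 (cost 7)
total = 2 + 13 + 7 = 22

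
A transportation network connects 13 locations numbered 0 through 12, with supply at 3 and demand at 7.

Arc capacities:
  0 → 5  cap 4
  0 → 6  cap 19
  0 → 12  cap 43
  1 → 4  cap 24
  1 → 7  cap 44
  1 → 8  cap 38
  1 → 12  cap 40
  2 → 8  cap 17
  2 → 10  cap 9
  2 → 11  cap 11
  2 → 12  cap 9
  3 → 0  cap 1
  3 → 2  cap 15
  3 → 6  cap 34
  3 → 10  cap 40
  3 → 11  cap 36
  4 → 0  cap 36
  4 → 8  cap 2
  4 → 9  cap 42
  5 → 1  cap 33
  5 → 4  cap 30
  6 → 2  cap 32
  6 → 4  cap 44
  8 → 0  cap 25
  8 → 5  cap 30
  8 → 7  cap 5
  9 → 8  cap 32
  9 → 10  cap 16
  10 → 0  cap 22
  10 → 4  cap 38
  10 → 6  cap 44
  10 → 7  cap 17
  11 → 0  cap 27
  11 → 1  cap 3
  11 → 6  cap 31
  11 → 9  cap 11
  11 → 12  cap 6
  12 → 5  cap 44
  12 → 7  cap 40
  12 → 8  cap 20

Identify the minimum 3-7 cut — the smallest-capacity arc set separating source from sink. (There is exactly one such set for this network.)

augment #1: 3→10→7 push 17
augment #2: 3→0→12→7 push 1
augment #3: 3→2→8→7 push 5
augment #4: 3→2→12→7 push 9
augment #5: 3→11→1→7 push 3
augment #6: 3→11→12→7 push 6
augment #7: 3→10→0→12→7 push 22
augment #8: 3→11→0→12→7 push 2
augment #9: 3→2→8→5→1→7 push 1
augment #10: 3→11→0→5→1→7 push 4
augment #11: 3→6→2→8→5→1→7 push 11
augment #12: 3→6→4→8→5→1→7 push 2
augment #13: 3→11→0→12→5→1→7 push 15
max flow = 98; residual-reachable set from 3 gives S-side
cut edges (S→T): {(5,1), (8,7), (10,7), (11,1), (12,7)} total cap 98

Min-cut arcs: {(5,1), (8,7), (10,7), (11,1), (12,7)} (total capacity 98)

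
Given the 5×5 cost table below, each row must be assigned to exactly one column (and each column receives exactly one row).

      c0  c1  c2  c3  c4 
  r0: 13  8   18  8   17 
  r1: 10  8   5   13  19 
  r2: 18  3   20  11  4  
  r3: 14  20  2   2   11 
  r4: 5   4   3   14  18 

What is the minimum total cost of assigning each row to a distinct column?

optimal assignment: row0→col1 (cost 8), row1→col2 (cost 5), row2→col4 (cost 4), row3→col3 (cost 2), row4→col0 (cost 5)
total = 8 + 5 + 4 + 2 + 5 = 24

Minimum assignment cost: 24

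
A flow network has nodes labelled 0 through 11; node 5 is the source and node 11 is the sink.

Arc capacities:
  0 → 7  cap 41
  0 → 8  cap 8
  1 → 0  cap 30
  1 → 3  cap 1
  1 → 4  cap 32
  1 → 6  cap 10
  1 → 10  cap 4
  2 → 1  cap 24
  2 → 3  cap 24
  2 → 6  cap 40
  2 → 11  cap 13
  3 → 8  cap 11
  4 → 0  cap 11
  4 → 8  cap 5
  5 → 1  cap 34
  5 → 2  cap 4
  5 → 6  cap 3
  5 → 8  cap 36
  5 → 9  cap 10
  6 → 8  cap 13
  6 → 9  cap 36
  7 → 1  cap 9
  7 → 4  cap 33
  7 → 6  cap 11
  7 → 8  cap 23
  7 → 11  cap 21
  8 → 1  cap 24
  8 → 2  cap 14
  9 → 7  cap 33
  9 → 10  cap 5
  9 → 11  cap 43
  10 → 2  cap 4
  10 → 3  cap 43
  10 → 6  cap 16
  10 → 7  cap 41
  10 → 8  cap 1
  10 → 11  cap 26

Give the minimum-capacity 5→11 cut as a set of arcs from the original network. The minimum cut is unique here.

Min-cut arcs: {(1,6), (1,10), (5,2), (5,6), (5,9), (7,6), (7,11), (8,2)} (total capacity 77)

augment #1: 5→2→11 push 4
augment #2: 5→9→11 push 10
augment #3: 5→1→10→11 push 4
augment #4: 5→6→9→11 push 3
augment #5: 5→8→2→11 push 9
augment #6: 5→1→0→7→11 push 21
augment #7: 5→1→6→9→11 push 9
augment #8: 5→8→1→6→9→11 push 1
augment #9: 5→8→2→6→9→11 push 5
augment #10: 5→8→1→0→7→6→9→11 push 9
augment #11: 5→8→1→4→0→7→6→9→11 push 2
max flow = 77; residual-reachable set from 5 gives S-side
cut edges (S→T): {(1,6), (1,10), (5,2), (5,6), (5,9), (7,6), (7,11), (8,2)} total cap 77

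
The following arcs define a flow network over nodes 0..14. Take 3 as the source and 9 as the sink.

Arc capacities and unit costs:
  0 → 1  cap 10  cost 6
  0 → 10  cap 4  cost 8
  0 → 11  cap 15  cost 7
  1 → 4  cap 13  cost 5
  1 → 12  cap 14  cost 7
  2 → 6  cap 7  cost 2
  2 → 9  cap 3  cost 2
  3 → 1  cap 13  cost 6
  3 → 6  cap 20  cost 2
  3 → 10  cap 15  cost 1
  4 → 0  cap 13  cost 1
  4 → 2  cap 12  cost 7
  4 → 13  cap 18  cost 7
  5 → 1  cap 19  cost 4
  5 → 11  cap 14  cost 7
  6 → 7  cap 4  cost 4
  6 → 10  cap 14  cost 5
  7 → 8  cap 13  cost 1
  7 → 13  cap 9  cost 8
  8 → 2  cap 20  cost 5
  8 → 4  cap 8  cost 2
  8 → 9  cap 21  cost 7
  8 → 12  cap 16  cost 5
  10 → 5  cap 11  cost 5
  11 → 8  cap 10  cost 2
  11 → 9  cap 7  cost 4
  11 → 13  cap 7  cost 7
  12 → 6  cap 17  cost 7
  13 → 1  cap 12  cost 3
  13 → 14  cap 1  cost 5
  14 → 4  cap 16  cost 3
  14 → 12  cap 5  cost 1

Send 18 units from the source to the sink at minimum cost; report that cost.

Minimum cost for 18 units: 323

shortest-cost path #1: 3→6→7→8→9 push 4 @ unit cost 14 (adds 56)
shortest-cost path #2: 3→10→5→11→9 push 7 @ unit cost 17 (adds 119)
shortest-cost path #3: 3→1→4→2→9 push 3 @ unit cost 20 (adds 60)
shortest-cost path #4: 3→10→5→11→8→9 push 4 @ unit cost 22 (adds 88)
total cost = 323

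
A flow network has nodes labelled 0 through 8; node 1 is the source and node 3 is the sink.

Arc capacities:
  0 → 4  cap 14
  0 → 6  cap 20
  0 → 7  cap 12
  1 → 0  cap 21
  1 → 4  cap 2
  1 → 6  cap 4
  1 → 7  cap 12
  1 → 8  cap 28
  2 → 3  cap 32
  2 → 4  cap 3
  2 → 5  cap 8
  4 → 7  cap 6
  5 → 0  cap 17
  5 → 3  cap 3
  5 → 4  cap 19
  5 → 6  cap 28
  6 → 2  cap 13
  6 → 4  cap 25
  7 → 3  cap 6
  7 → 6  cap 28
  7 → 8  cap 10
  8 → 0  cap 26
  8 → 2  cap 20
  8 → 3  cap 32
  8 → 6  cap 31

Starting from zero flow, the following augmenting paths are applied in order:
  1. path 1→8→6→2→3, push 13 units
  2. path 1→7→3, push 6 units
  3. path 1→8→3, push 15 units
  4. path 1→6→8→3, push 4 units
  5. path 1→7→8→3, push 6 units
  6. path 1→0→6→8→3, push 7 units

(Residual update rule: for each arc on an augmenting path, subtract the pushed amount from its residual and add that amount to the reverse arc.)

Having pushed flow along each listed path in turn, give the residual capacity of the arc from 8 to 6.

after path 1 (1→8→6→2→3, push 13): res(8,6)=18
after path 2 (1→7→3, push 6): res(8,6)=18
after path 3 (1→8→3, push 15): res(8,6)=18
after path 4 (1→6→8→3, push 4): res(8,6)=22
after path 5 (1→7→8→3, push 6): res(8,6)=22
after path 6 (1→0→6→8→3, push 7): res(8,6)=29

Residual capacity of (8,6): 29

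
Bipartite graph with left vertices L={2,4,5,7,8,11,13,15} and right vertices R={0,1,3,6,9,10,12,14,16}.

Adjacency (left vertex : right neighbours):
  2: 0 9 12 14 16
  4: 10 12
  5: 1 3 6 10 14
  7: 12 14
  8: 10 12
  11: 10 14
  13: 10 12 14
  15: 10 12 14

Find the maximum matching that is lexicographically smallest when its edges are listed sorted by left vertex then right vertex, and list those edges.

|M| = 5 (so the lex-smallest maximum matching has 5 edges)
process left vertices in ascending order; for each, take the smallest-labelled available neighbour that still permits 5 edges overall, or leave it unmatched if none does
lex-smallest matching: {2-0, 4-10, 5-1, 7-12, 11-14}

Lex-smallest maximum matching: {(2,0), (4,10), (5,1), (7,12), (11,14)}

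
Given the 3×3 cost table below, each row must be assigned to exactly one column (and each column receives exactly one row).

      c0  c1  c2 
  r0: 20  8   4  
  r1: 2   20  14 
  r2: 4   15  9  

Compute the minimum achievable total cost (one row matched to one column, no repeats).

Minimum assignment cost: 19

optimal assignment: row0→col1 (cost 8), row1→col0 (cost 2), row2→col2 (cost 9)
total = 8 + 2 + 9 = 19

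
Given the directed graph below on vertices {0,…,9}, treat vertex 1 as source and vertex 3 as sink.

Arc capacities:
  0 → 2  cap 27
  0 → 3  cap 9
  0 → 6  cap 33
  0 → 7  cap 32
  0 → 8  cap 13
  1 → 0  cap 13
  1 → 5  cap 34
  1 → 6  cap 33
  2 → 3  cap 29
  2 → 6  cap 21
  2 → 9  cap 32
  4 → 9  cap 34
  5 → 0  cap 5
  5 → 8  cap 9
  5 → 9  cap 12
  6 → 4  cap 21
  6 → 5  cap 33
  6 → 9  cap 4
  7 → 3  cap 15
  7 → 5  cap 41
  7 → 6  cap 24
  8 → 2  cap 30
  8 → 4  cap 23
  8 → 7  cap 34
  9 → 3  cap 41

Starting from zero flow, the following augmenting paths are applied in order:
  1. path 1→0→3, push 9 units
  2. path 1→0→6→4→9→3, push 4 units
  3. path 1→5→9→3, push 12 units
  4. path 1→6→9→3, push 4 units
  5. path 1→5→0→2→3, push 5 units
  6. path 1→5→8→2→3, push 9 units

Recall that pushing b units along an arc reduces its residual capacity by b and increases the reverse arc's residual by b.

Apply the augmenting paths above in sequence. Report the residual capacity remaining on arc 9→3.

after path 1 (1→0→3, push 9): res(9,3)=41
after path 2 (1→0→6→4→9→3, push 4): res(9,3)=37
after path 3 (1→5→9→3, push 12): res(9,3)=25
after path 4 (1→6→9→3, push 4): res(9,3)=21
after path 5 (1→5→0→2→3, push 5): res(9,3)=21
after path 6 (1→5→8→2→3, push 9): res(9,3)=21

Residual capacity of (9,3): 21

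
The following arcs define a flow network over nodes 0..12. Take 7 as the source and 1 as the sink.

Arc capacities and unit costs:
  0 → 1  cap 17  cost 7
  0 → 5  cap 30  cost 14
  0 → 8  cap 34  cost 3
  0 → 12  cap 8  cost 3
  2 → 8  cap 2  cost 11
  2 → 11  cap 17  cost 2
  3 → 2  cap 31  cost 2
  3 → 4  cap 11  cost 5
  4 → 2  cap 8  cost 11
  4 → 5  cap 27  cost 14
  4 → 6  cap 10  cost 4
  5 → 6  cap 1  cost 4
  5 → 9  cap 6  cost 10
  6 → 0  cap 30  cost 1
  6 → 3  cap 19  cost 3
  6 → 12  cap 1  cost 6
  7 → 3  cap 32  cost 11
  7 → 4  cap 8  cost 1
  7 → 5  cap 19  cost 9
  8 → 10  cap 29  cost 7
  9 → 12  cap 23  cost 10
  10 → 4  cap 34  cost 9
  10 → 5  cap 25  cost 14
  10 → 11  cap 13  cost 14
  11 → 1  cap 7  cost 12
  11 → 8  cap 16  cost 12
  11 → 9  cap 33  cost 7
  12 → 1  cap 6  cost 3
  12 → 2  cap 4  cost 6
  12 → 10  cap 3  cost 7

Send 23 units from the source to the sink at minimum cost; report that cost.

shortest-cost path #1: 7→4→6→0→12→1 push 6 @ unit cost 12 (adds 72)
shortest-cost path #2: 7→4→6→0→1 push 2 @ unit cost 13 (adds 26)
shortest-cost path #3: 7→5→6→0→1 push 1 @ unit cost 21 (adds 21)
shortest-cost path #4: 7→3→2→11→1 push 7 @ unit cost 27 (adds 189)
shortest-cost path #5: 7→3→4→6→0→1 push 2 @ unit cost 28 (adds 56)
shortest-cost path #6: 7→5→9→12→0→1 push 5 @ unit cost 33 (adds 165)
total cost = 529

Minimum cost for 23 units: 529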